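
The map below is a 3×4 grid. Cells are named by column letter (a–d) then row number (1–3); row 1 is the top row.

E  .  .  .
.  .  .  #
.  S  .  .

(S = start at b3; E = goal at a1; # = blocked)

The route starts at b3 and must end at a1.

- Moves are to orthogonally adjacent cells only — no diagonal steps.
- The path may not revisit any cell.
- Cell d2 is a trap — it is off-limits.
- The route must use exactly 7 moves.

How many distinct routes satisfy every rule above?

2

Need simple routes of exactly 7 moves from b3 to a1 (Manhattan distance 3, so 2 moves are spent on a detour and 2 undoing it).
Enumerating: b3 a3 a2 b2 c2 c1 b1 a1 | b3 c3 c2 c1 b1 b2 a2 a1.
That gives 2 routes.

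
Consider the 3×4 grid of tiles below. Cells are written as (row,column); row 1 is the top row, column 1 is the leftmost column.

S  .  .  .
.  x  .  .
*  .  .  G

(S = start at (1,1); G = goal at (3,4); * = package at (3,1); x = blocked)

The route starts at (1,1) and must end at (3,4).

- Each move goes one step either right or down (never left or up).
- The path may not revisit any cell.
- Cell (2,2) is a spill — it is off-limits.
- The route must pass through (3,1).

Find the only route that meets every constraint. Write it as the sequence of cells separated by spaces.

(1,1) (2,1) (3,1) (3,2) (3,3) (3,4)

Moves only go right or down, so the column and row indices never decrease.
Route from (1,1): 2× down (reaching (3,1)), 3× right (reaching (3,4)) — 5 moves in all.
Check: all required cells visited.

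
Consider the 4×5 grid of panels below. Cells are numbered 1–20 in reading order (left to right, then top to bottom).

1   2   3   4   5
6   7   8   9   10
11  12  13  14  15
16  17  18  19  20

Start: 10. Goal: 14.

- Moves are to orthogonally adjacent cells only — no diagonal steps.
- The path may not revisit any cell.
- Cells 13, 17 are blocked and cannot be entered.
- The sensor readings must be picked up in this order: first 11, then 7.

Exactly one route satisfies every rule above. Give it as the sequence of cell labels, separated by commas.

10, 5, 4, 3, 2, 1, 6, 11, 12, 7, 8, 9, 14

The waypoints must appear in the order 11, 7, with no cell reused.
Route from 10: up 1 to 5, left 4 to 1, down 2 to 11, right 1 to 12, up 1 to 7, right 2 to 9, down 1 to 14 — 12 moves in all.
Check: order respected (11 at step 7, 7 at step 9).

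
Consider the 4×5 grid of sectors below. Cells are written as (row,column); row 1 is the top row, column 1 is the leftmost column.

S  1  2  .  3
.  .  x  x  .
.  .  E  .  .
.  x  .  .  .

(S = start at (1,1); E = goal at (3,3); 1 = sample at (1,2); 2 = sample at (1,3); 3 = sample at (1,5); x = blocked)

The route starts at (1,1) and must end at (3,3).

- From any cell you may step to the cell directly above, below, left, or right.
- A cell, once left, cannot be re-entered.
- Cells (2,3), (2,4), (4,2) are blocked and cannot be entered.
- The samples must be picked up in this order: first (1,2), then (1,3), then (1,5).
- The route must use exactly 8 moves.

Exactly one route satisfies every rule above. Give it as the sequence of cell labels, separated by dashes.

(1,1) - (1,2) - (1,3) - (1,4) - (1,5) - (2,5) - (3,5) - (3,4) - (3,3)

The waypoints must appear in the order (1,2), (1,3), (1,5), with no cell reused.
Route from (1,1): 4× right (reaching (1,5)), 2× down (reaching (3,5)), 2× left (reaching (3,3)) — 8 moves in all.
Check: order respected (1 at step 1, 2 at step 2, 3 at step 4); 8 moves as required.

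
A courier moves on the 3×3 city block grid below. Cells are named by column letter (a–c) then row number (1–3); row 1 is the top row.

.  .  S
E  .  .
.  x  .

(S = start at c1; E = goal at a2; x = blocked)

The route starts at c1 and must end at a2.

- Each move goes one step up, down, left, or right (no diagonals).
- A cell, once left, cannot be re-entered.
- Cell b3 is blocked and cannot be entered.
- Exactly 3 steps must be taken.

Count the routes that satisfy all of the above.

3

Need simple routes of exactly 3 moves from c1 to a2 (Manhattan distance 3, so 0 moves are spent on a detour and 0 undoing it).
Enumerating: c1 c2 b2 a2 | c1 b1 b2 a2 | c1 b1 a1 a2.
That gives 3 routes.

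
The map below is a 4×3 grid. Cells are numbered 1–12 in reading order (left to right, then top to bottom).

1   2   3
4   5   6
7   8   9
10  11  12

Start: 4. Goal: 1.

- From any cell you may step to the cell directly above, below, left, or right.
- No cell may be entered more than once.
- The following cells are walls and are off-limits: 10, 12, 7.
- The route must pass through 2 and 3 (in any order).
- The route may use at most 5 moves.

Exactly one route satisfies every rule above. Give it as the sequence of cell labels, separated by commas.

4, 5, 6, 3, 2, 1

The budget equals the shortest possible length, so every move has to be on a shortest route through the required cells.
Route from 4: 2× right (reaching 6), up to 3, 2× left (reaching 1) — 5 moves in all.
Check: all required cells visited; 5 ≤ 5 moves.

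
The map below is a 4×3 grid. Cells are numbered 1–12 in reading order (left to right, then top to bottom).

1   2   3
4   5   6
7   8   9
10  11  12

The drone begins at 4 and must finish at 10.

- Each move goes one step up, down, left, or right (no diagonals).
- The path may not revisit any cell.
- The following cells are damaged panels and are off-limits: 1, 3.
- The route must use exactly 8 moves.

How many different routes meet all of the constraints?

Need simple routes of exactly 8 moves from 4 to 10 (Manhattan distance 2, so 3 moves are spent on a detour and 3 undoing it).
Enumerating: 4 7 8 5 6 9 12 11 10 | 4 5 6 9 12 11 8 7 10.
That gives 2 routes.

2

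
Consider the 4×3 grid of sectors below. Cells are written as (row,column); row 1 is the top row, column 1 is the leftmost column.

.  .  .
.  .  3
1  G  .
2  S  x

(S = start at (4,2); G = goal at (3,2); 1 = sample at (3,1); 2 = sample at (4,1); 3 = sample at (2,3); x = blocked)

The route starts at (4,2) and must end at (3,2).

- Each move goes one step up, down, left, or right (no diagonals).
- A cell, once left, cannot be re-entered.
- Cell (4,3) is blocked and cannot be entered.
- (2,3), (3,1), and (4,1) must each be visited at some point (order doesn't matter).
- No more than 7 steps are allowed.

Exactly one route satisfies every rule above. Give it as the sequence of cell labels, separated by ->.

The 7-move cap with required stops at (2,3), (3,1), (4,1) leaves no slack for detours.
Route from (4,2): left to (4,1), 2× up (reaching (2,1)), 2× right (reaching (2,3)), down to (3,3), left to (3,2) — 7 moves in all.
Check: all required cells visited; 7 ≤ 7 moves.

(4,2) -> (4,1) -> (3,1) -> (2,1) -> (2,2) -> (2,3) -> (3,3) -> (3,2)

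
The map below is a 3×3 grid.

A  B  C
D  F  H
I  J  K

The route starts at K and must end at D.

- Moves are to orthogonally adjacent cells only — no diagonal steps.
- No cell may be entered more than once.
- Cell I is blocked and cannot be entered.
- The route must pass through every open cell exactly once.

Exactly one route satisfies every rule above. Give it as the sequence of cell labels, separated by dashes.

K - J - F - H - C - B - A - D

Need to visit all 8 open cells exactly once, starting at K and ending at D.
Cell A has only two open neighbours (D and B), so the path must pass straight through it: one of those is the cell it's entered from and the other is where it exits.
Route from K: left 1 to J, up 1 to F, right 1 to H, up 1 to C, left 2 to A, down 1 to D — 7 moves in all.
Check: all 8 open cells covered.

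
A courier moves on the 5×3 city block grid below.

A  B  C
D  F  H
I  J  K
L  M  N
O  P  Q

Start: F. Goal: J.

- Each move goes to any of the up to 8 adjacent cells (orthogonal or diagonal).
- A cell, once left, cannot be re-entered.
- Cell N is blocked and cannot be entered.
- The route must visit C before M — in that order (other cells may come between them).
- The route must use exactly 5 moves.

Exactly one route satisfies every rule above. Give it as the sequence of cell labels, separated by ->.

The waypoints must appear in the order C, M, with no cell reused.
Route from F: up-right 1 to C, down 2 to K, down-left 1 to M, up 1 to J — 5 moves in all.
Check: order respected (C at step 1, M at step 4); 5 moves as required.

F -> C -> H -> K -> M -> J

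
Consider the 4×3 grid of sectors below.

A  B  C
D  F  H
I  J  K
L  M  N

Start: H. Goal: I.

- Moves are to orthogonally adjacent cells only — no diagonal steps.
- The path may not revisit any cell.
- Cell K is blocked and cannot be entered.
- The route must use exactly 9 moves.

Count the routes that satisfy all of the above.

Need simple routes of exactly 9 moves from H to I (Manhattan distance 3, so 3 moves are spent on a detour and 3 undoing it).
Enumerating: H C B A D F J M L I.
That gives 1 route.

1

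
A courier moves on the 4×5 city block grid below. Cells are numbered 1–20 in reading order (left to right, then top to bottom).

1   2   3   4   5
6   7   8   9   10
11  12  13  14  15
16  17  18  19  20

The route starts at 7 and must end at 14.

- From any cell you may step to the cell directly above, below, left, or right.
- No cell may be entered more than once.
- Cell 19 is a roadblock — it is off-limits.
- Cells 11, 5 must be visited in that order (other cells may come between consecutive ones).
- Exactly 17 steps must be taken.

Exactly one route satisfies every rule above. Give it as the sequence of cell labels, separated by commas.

7, 12, 13, 18, 17, 16, 11, 6, 1, 2, 3, 8, 9, 4, 5, 10, 15, 14

The waypoints must appear in the order 11, 5, with no cell reused.
Route from 7: down 1 to 12, right 1 to 13, down 1 to 18, left 2 to 16, up 3 to 1, right 2 to 3, down 1 to 8, right 1 to 9, up 1 to 4, right 1 to 5, down 2 to 15, left 1 to 14 — 17 moves in all.
Check: order respected (11 at step 6, 5 at step 14); 17 moves as required.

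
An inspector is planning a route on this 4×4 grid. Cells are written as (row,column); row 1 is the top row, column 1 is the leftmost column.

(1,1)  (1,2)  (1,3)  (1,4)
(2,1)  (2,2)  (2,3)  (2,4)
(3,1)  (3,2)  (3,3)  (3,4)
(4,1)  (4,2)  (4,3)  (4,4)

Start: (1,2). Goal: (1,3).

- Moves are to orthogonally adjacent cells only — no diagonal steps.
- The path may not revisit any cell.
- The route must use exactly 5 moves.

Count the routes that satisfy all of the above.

Need simple routes of exactly 5 moves from (1,2) to (1,3) (Manhattan distance 1, so 2 moves are spent on a detour and 2 undoing it).
Enumerating: (1,2) (2,2) (3,2) (3,3) (2,3) (1,3) | (1,2) (2,2) (2,3) (2,4) (1,4) (1,3) | (1,2) (1,1) (2,1) (2,2) (2,3) (1,3).
That gives 3 routes.

3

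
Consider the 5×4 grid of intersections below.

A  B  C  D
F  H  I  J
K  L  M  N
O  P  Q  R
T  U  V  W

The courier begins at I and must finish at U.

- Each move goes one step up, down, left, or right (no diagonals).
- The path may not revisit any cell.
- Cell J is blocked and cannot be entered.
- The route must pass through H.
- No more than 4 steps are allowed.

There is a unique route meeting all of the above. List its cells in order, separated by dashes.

The budget equals the shortest possible length, so every move has to be on a shortest route through the required cells.
Route from I: left 1 to H, down 3 to U — 4 moves in all.
Check: all required cells visited; 4 ≤ 4 moves.

I - H - L - P - U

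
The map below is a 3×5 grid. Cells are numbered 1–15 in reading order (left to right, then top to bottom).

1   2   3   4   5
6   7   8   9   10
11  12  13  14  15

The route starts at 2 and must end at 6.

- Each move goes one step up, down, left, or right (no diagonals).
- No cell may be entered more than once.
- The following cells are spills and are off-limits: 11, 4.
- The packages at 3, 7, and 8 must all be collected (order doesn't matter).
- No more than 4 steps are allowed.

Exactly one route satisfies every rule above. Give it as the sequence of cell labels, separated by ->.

The 4-move cap with required stops at 3, 7, 8 leaves no slack for detours.
Route from 2: right to 3, down to 8, 2× left (reaching 6) — 4 moves in all.
Check: all required cells visited; 4 ≤ 4 moves.

2 -> 3 -> 8 -> 7 -> 6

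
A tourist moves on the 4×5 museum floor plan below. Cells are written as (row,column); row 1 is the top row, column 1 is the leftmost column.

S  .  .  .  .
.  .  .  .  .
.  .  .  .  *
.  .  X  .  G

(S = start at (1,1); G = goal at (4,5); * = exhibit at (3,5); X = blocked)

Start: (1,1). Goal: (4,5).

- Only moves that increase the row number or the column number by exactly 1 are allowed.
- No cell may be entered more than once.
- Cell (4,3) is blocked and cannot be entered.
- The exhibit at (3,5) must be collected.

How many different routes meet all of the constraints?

A right/down-only route from (1,1) to (4,5) makes exactly 3 down-moves and 4 right-moves in some order.
With no other constraints that would be C(7,3) = 35 routes.
Split at (3,5) and multiply the segment counts (each segment already excludes blocked cells): (1,1)→(3,5): 15; (3,5)→(4,5): 1; product = 15.
That gives 15 routes.

15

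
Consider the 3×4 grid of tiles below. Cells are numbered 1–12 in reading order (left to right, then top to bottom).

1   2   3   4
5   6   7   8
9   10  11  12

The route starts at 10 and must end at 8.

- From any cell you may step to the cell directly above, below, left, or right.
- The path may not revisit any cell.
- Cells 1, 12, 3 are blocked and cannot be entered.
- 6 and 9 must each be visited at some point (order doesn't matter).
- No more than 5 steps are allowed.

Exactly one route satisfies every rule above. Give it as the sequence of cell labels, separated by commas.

10, 9, 5, 6, 7, 8

Any route must reach 6 and 9 and still end at 8 within 5 moves, so the order of the required stops is forced.
Route from 10: left to 9, up to 5, 3× right (reaching 8) — 5 moves in all.
Check: all required cells visited; 5 ≤ 5 moves.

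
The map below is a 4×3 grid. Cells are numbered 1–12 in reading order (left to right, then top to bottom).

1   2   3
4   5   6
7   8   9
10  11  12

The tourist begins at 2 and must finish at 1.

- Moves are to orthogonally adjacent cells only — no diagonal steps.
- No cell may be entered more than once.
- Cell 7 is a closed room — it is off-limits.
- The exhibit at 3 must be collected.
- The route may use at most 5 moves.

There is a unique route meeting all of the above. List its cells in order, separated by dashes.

2 - 3 - 6 - 5 - 4 - 1

Any route must reach 3 and still end at 1 within 5 moves, so the order of the required stops is forced.
Route from 2: right to 3, down to 6, 2× left (reaching 4), up to 1 — 5 moves in all.
Check: all required cells visited; 5 ≤ 5 moves.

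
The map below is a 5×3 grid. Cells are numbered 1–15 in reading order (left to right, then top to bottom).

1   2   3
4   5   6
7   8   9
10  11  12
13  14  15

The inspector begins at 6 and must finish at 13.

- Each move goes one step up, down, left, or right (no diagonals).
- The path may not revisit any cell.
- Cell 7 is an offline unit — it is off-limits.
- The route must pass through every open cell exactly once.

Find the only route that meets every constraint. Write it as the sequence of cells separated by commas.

6, 3, 2, 1, 4, 5, 8, 9, 12, 15, 14, 11, 10, 13

Need to visit all 14 open cells exactly once, starting at 6 and ending at 13.
Cell 4 has only two open neighbours (1 and 5), so the path must pass straight through it: one of those is the cell it's entered from and the other is where it exits.
Route from 6: up 1 to 3, left 2 to 1, down 1 to 4, right 1 to 5, down 1 to 8, right 1 to 9, down 2 to 15, left 1 to 14, up 1 to 11, left 1 to 10, down 1 to 13 — 13 moves in all.
Check: all 14 open cells covered.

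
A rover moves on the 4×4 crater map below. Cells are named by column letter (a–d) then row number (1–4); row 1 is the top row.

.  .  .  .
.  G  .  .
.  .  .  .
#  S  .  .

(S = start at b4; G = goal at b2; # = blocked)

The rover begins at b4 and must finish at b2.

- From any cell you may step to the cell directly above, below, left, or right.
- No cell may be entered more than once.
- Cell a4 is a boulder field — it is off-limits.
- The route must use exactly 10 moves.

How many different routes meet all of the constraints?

19

Need simple routes of exactly 10 moves from b4 to b2 (Manhattan distance 2, so 4 moves are spent on a detour and 4 undoing it).
Branch systematically from the start, pruning whenever the remaining move budget drops below the Manhattan distance to b2 or differs from it in parity. Grouping the completions by first move — via b3: 7; via c4: 12 — and summing: 7 + 12 = 19.
That gives 19 routes.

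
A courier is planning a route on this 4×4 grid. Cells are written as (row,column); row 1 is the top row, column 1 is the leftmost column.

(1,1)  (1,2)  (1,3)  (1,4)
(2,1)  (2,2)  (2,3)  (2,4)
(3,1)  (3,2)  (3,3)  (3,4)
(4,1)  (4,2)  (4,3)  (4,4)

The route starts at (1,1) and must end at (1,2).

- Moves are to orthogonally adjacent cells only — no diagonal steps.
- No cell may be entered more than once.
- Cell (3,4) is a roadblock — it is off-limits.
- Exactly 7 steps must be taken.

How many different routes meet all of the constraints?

6

Need simple routes of exactly 7 moves from (1,1) to (1,2) (Manhattan distance 1, so 3 moves are spent on a detour and 3 undoing it).
Enumerating: (1,1) (2,1) (3,1) (4,1) (4,2) (3,2) (2,2) (1,2) | (1,1) (2,1) (3,1) (3,2) (2,2) (2,3) (1,3) (1,2) | (1,1) (2,1) (3,1) (3,2) (3,3) (2,3) (1,3) (1,2) | (1,1) (2,1) (3,1) (3,2) (3,3) (2,3) (2,2) (1,2) | (1,1) (2,1) (2,2) (3,2) (3,3) (2,3) (1,3) (1,2) | (1,1) (2,1) (2,2) (2,3) (2,4) (1,4) (1,3) (1,2).
That gives 6 routes.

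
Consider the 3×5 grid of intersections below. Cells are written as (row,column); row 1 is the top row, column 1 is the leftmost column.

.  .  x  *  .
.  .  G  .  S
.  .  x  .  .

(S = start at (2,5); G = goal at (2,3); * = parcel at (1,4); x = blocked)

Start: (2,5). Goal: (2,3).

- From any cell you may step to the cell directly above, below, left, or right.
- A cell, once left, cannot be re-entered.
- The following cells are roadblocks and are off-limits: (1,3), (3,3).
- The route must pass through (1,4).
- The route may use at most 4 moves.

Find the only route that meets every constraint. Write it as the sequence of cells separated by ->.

(2,5) -> (1,5) -> (1,4) -> (2,4) -> (2,3)

The 4-move cap with required stops at (1,4) leaves no slack for detours.
Route from (2,5): up 1 to (1,5), left 1 to (1,4), down 1 to (2,4), left 1 to (2,3) — 4 moves in all.
Check: all required cells visited; 4 ≤ 4 moves.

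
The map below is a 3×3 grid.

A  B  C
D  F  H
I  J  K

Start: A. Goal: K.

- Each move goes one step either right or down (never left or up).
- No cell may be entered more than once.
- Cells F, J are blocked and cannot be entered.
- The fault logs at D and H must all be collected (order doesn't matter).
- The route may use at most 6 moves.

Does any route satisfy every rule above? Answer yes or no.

no

Right/down moves force the required cells to be taken in the order D, H. Every right/down route from D to H runs into a blocked cell, so that leg cannot be completed.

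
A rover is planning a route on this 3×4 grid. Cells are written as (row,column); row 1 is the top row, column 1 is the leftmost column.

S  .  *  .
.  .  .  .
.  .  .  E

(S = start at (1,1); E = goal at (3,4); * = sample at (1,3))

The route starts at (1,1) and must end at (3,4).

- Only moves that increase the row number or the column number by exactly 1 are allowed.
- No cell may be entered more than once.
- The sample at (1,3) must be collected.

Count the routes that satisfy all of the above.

3

A right/down-only route from (1,1) to (3,4) makes exactly 2 down-moves and 3 right-moves in some order.
With no other constraints that would be C(5,2) = 10 routes.
Split at (1,3) and multiply the segment counts: (1,1)→(1,3): 1; (1,3)→(3,4): 3; product = 3.
That gives 3 routes.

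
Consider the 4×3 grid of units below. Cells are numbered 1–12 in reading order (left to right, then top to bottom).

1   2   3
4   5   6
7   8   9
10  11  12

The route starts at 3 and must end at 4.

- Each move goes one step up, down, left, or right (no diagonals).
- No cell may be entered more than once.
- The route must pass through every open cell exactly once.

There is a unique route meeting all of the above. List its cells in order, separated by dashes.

Need to visit all 12 open cells exactly once, starting at 3 and ending at 4.
Cell 12 has only two open neighbours (9 and 11), so the path must pass straight through it: one of those is the cell it's entered from and the other is where it exits.
Route from 3: down 3 to 12, left 2 to 10, up 1 to 7, right 1 to 8, up 2 to 2, left 1 to 1, down 1 to 4 — 11 moves in all.
Check: all 12 open cells covered.

3 - 6 - 9 - 12 - 11 - 10 - 7 - 8 - 5 - 2 - 1 - 4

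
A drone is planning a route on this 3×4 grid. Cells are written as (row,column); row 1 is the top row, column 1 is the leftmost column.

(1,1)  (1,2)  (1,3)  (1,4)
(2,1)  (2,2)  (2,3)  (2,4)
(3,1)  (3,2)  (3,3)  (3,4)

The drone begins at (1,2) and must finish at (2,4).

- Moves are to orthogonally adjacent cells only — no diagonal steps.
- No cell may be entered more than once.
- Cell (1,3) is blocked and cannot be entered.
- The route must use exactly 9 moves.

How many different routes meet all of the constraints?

1

Need simple routes of exactly 9 moves from (1,2) to (2,4) (Manhattan distance 3, so 3 moves are spent on a detour and 3 undoing it).
Enumerating: (1,2) (1,1) (2,1) (3,1) (3,2) (2,2) (2,3) (3,3) (3,4) (2,4).
That gives 1 route.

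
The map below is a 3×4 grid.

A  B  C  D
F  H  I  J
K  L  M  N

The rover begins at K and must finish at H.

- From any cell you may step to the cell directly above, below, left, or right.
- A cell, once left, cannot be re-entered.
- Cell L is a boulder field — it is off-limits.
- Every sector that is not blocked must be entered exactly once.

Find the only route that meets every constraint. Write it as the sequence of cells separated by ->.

K -> F -> A -> B -> C -> D -> J -> N -> M -> I -> H

Need to visit all 11 open cells exactly once, starting at K and ending at H.
Route from K: 2× up (reaching A), 3× right (reaching D), 2× down (reaching N), left to M, up to I, left to H — 10 moves in all.
Check: all 11 open cells covered.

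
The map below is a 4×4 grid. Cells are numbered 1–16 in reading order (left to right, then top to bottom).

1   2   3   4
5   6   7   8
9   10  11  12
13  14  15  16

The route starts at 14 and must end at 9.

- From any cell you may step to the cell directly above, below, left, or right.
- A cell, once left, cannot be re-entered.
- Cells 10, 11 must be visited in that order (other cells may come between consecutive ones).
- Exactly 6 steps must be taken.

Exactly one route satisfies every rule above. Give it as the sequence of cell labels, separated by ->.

14 -> 10 -> 11 -> 7 -> 6 -> 5 -> 9

The waypoints must appear in the order 10, 11, with no cell reused.
Route from 14: up to 10, right to 11, up to 7, 2× left (reaching 5), down to 9 — 6 moves in all.
Check: order respected (10 at step 1, 11 at step 2); 6 moves as required.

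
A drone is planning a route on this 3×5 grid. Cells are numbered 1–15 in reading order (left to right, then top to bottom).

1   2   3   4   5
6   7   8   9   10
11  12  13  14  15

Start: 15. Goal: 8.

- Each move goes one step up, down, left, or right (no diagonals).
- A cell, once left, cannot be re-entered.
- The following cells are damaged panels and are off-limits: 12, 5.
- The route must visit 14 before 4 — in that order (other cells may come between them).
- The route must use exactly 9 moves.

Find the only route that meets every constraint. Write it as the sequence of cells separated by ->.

15 -> 14 -> 9 -> 4 -> 3 -> 2 -> 1 -> 6 -> 7 -> 8

The waypoints must appear in the order 14, 4, with no cell reused.
Route from 15: left to 14, 2× up (reaching 4), 3× left (reaching 1), down to 6, 2× right (reaching 8) — 9 moves in all.
Check: order respected (14 at step 1, 4 at step 3); 9 moves as required.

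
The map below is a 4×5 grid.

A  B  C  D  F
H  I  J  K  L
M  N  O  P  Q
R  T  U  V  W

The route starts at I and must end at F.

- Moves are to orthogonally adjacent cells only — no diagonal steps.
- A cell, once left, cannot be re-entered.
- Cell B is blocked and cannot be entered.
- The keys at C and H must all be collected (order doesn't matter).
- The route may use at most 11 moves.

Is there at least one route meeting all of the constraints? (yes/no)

One route that works: I → H → M → N → O → J → C → D → F.

yes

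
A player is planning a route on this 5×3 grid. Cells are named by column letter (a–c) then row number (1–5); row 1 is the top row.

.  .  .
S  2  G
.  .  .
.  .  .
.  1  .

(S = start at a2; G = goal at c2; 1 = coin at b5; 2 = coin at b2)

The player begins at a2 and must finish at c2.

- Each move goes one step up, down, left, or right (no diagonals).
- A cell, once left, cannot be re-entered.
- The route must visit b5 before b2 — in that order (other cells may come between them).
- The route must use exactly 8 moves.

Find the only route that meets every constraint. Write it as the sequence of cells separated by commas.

The waypoints must appear in the order b5, b2, with no cell reused.
Route from a2: 3× down (reaching a5), right to b5, 3× up (reaching b2), right to c2 — 8 moves in all.
Check: order respected (1 at step 4, 2 at step 7); 8 moves as required.

a2, a3, a4, a5, b5, b4, b3, b2, c2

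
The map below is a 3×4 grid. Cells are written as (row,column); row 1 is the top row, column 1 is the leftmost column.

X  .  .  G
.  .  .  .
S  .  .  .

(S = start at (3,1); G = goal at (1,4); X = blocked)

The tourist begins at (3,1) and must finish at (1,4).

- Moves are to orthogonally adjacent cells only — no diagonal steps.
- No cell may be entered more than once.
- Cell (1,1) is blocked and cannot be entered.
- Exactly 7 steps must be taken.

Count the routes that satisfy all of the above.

Need simple routes of exactly 7 moves from (3,1) to (1,4) (Manhattan distance 5, so 1 moves are spent on a detour and 1 undoing it).
Branch systematically from the start, pruning whenever the remaining move budget drops below the Manhattan distance to (1,4) or differs from it in parity. Grouping the completions by first move — via (2,1): 5; via (3,2): 4 — and summing: 5 + 4 = 9.
That gives 9 routes.

9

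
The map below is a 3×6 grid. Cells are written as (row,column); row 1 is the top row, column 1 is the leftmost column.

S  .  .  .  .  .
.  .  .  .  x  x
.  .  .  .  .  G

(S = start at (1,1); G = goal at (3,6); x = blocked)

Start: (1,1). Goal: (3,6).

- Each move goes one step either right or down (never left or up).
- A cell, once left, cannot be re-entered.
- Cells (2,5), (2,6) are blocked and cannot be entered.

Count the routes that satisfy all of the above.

A right/down-only route from (1,1) to (3,6) makes exactly 2 down-moves and 5 right-moves in some order.
With no other constraints that would be C(7,2) = 21 routes.
Subtract routes through each blocked cell (inclusion–exclusion for overlaps): − through (2,5): 10 − through (2,6): 6 + through (2,5)&(2,6): 5 → 10.
That gives 10 routes.

10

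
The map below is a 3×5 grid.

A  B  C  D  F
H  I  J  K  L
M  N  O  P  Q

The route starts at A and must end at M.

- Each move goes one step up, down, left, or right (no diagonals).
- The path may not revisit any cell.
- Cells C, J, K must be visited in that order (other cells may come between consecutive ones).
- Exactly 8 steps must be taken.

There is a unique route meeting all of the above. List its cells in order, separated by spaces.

The waypoints must appear in the order C, J, K, with no cell reused.
Route from A: right 2 to C, down 1 to J, right 1 to K, down 1 to P, left 3 to M — 8 moves in all.
Check: order respected (C at step 2, J at step 3, K at step 4); 8 moves as required.

A B C J K P O N M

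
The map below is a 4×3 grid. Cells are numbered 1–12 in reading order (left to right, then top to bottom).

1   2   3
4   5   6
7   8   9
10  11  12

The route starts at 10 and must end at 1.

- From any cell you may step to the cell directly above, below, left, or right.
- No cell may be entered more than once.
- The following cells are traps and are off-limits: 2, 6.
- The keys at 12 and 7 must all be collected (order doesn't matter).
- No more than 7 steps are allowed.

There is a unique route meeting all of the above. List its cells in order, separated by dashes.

Any route must reach 12 and 7 and still end at 1 within 7 moves, so the order of the required stops is forced.
Route from 10: 2× right (reaching 12), up to 9, 2× left (reaching 7), 2× up (reaching 1) — 7 moves in all.
Check: all required cells visited; 7 ≤ 7 moves.

10 - 11 - 12 - 9 - 8 - 7 - 4 - 1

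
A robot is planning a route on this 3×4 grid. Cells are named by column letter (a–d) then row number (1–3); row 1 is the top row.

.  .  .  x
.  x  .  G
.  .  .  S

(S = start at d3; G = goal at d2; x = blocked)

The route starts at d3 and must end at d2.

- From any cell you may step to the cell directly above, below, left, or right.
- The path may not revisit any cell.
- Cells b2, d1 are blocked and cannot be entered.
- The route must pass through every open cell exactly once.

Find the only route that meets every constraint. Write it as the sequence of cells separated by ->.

Need to visit all 10 open cells exactly once, starting at d3 and ending at d2.
Route from d3: 3× left (reaching a3), 2× up (reaching a1), 2× right (reaching c1), down to c2, right to d2 — 9 moves in all.
Check: all 10 open cells covered.

d3 -> c3 -> b3 -> a3 -> a2 -> a1 -> b1 -> c1 -> c2 -> d2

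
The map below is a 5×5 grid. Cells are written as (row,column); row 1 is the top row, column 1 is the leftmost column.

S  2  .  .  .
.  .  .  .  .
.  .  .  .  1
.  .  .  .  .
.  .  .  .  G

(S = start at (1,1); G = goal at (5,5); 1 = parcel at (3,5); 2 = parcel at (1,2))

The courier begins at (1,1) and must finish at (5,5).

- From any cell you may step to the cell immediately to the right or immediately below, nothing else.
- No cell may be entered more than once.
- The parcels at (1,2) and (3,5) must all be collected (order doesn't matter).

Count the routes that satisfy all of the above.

A right/down-only route from (1,1) to (5,5) makes exactly 4 down-moves and 4 right-moves in some order.
With no other constraints that would be C(8,4) = 70 routes.
A monotone route can only reach the required cells in the order (1,2), (3,5), so split there and multiply the segment counts: (1,1)→(1,2): 1; (1,2)→(3,5): 10; (3,5)→(5,5): 1; product = 10.
That gives 10 routes.

10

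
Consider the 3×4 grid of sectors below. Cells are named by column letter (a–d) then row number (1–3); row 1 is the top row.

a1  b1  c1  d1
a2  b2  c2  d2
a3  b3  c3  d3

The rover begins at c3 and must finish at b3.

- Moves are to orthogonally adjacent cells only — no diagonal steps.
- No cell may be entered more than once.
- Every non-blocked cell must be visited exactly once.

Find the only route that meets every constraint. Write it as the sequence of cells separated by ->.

Need to visit all 12 open cells exactly once, starting at c3 and ending at b3.
Route from c3: right 1 to d3, up 2 to d1, left 1 to c1, down 1 to c2, left 1 to b2, up 1 to b1, left 1 to a1, down 2 to a3, right 1 to b3 — 11 moves in all.
Check: all 12 open cells covered.

c3 -> d3 -> d2 -> d1 -> c1 -> c2 -> b2 -> b1 -> a1 -> a2 -> a3 -> b3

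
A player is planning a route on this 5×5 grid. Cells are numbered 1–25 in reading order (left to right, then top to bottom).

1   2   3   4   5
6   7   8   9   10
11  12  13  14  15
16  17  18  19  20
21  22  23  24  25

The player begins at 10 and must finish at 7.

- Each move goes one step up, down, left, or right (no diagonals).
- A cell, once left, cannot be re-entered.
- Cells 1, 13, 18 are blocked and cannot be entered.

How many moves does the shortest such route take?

3

The Manhattan distance from 10 to 7 is |2−2| + |5−2| = 3, so at least 3 moves are needed.
A route of 3 moves achieves this: 10 → 9 → 8 → 7.
Since 3 matches the lower bound, it is optimal.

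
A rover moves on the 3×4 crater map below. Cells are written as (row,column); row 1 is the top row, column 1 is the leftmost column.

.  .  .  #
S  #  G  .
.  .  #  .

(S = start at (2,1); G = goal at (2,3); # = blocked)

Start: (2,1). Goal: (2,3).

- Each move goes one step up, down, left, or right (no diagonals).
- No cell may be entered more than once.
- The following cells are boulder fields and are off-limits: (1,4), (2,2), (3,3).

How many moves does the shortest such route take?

The Manhattan distance from (2,1) to (2,3) is |2−2| + |1−3| = 2, so at least 2 moves are needed.
That bound ignores the blocked cells. Measuring each leg by the fewest moves that actually steer around them ((2,1)→(2,3): 4) raises the lower bound to 4.
A route of 4 moves exists: (2,1) → (1,1) → (1,2) → (1,3) → (2,3).
Since 4 matches that lower bound, it is optimal.

4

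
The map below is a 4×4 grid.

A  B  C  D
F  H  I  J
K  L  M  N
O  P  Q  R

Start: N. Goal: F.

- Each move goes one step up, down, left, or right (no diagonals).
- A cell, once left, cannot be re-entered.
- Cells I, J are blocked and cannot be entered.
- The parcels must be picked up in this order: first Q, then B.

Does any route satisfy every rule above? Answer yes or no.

yes

One route that works: N → R → Q → M → L → H → B → A → F.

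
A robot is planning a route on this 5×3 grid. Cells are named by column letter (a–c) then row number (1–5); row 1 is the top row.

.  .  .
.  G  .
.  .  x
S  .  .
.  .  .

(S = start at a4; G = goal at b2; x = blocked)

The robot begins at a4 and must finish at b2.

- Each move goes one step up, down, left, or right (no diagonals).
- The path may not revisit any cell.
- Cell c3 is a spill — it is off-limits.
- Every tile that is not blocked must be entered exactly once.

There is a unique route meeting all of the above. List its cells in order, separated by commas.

a4, a5, b5, c5, c4, b4, b3, a3, a2, a1, b1, c1, c2, b2

Need to visit all 14 open cells exactly once, starting at a4 and ending at b2.
Cell a1 has only two open neighbours (a2 and b1), so the path must pass straight through it: one of those is the cell it's entered from and the other is where it exits.
Route from a4: down 1 to a5, right 2 to c5, up 1 to c4, left 1 to b4, up 1 to b3, left 1 to a3, up 2 to a1, right 2 to c1, down 1 to c2, left 1 to b2 — 13 moves in all.
Check: all 14 open cells covered.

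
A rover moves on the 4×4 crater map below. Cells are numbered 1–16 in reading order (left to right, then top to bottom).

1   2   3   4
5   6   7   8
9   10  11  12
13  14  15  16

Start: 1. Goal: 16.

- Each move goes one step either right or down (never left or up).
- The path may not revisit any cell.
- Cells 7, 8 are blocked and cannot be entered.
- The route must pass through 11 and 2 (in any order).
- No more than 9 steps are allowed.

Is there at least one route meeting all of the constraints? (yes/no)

yes

One route that works: 1 → 2 → 6 → 10 → 11 → 15 → 16.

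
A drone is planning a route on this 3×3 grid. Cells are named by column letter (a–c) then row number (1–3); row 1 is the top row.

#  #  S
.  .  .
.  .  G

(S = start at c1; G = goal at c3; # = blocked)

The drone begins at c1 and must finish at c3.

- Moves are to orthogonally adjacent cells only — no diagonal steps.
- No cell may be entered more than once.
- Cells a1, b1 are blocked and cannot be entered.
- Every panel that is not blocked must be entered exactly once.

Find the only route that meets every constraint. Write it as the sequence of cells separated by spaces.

Need to visit all 7 open cells exactly once, starting at c1 and ending at c3.
Cell a3 has only two open neighbours (a2 and b3), so the path must pass straight through it: one of those is the cell it's entered from and the other is where it exits.
Route from c1: down to c2, 2× left (reaching a2), down to a3, 2× right (reaching c3) — 6 moves in all.
Check: all 7 open cells covered.

c1 c2 b2 a2 a3 b3 c3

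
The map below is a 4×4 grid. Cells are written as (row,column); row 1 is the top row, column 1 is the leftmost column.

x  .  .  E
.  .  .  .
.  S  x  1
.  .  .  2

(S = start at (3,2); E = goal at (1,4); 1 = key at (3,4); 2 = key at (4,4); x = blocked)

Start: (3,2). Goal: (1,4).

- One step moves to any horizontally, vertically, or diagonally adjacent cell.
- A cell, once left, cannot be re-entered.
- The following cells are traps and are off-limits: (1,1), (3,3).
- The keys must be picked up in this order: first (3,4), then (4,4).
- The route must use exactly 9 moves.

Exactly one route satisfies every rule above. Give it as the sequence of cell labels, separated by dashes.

(3,2) - (2,3) - (3,4) - (4,4) - (4,3) - (4,2) - (3,1) - (2,2) - (1,3) - (1,4)

The waypoints must appear in the order (3,4), (4,4), with no cell reused.
Route from (3,2): up-right 1 to (2,3), down-right 1 to (3,4), down 1 to (4,4), left 2 to (4,2), up-left 1 to (3,1), up-right 2 to (1,3), right 1 to (1,4) — 9 moves in all.
Check: order respected (1 at step 2, 2 at step 3); 9 moves as required.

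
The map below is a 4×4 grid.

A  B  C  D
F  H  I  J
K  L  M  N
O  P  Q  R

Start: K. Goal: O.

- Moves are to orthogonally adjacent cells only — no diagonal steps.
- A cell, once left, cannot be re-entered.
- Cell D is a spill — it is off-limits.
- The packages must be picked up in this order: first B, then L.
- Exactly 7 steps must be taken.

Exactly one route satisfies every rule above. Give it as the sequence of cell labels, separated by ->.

K -> F -> A -> B -> H -> L -> P -> O

The waypoints must appear in the order B, L, with no cell reused.
Route from K: 2× up (reaching A), right to B, 3× down (reaching P), left to O — 7 moves in all.
Check: order respected (B at step 3, L at step 5); 7 moves as required.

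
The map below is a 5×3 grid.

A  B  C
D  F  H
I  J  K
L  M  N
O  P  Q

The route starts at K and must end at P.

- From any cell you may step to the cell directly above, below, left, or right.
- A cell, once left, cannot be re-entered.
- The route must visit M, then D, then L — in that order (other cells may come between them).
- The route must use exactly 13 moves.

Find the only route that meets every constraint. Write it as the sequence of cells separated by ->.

The waypoints must appear in the order M, D, L, with no cell reused.
Route from K: down 1 to N, left 1 to M, up 2 to F, right 1 to H, up 1 to C, left 2 to A, down 4 to O, right 1 to P — 13 moves in all.
Check: order respected (M at step 2, D at step 9, L at step 11); 13 moves as required.

K -> N -> M -> J -> F -> H -> C -> B -> A -> D -> I -> L -> O -> P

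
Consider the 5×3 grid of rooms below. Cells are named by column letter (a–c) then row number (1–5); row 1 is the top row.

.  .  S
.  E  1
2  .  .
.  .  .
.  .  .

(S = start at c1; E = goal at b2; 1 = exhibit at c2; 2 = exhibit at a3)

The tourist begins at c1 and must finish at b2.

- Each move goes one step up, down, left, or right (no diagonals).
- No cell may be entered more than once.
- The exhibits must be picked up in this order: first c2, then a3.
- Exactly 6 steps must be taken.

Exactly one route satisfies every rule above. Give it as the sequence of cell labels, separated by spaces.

c1 c2 c3 b3 a3 a2 b2

The waypoints must appear in the order c2, a3, with no cell reused.
Route from c1: down 2 to c3, left 2 to a3, up 1 to a2, right 1 to b2 — 6 moves in all.
Check: order respected (1 at step 1, 2 at step 4); 6 moves as required.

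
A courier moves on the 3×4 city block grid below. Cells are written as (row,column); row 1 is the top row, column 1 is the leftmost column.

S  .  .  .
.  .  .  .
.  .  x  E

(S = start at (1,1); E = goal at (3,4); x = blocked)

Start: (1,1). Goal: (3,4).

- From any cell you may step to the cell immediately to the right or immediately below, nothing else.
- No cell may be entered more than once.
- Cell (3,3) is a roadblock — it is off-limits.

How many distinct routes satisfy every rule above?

A right/down-only route from (1,1) to (3,4) makes exactly 2 down-moves and 3 right-moves in some order.
With no other constraints that would be C(5,2) = 10 routes.
Subtract routes through each blocked cell (inclusion–exclusion for overlaps): − through (3,3): 6 → 4.
That gives 4 routes.

4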